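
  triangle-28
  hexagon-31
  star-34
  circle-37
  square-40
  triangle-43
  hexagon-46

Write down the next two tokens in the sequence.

star-49 then circle-52

For the shape, repeats triangle → hexagon → star → circle → square: triangle, hexagon, star, circle, square, triangle, hexagon → star → circle.
Second component — +3 each step: 28, 31, 34, 37, 40, 43, 46 → 49 → 52.
So the next two tokens are star-49 and circle-52.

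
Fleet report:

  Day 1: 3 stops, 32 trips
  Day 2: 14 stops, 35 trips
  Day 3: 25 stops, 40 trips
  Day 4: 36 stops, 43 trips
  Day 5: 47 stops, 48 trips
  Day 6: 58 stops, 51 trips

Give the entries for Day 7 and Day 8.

69 stops, 56 trips; 80 stops, 59 trips

Stops: +11 each step, so 3, 14, 25, 36, 47, 58 → 69 → 80.
Trips goes 32, 35, 40, 43, 48, 51 → 56 → 59 (alternating steps +3, +5, +3, +5, …).
So the next two records are 69 stops, 56 trips and 80 stops, 59 trips.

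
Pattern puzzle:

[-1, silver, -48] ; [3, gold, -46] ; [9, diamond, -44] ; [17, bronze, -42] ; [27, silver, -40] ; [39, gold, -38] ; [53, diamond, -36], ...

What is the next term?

First part: differences are 4, 6, 8, … (increasing by 2 each time), so -1, 3, 9, 17, 27, 39, 53 → 69.
For the rank, repeats silver → gold → diamond → bronze: silver, gold, diamond, bronze, silver, gold, diamond → bronze.
Third part: +2 each step, so -48, -46, -44, -42, -40, -38, -36 → -34.
Combining the parts gives [69, bronze, -34].

[69, bronze, -34]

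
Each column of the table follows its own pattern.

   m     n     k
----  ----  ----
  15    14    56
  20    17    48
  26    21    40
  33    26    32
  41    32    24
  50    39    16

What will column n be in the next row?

47

Column n goes 14, 17, 21, 26, 32, 39 → 47 (differences are 3, 4, 5, … (increasing by 1 each time)).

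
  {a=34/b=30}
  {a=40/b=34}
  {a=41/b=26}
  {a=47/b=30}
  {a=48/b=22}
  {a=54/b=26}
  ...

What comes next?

{a=55/b=18}

A goes 34, 40, 41, 47, 48, 54 → 55 (alternating steps +6, +1, +6, +1, …).
B goes 30, 34, 26, 30, 22, 26 → 18 (alternating steps +4, −8, +4, −8, …).
Combining the parts gives {a=55/b=18}.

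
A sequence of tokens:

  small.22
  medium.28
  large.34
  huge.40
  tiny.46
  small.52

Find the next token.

medium.58

Size: small, medium, large, huge, tiny, small → medium (repeats small → medium → large → huge → tiny).
Second component — +6 each step: 22, 28, 34, 40, 46, 52 → 58.
Putting it together: medium.58.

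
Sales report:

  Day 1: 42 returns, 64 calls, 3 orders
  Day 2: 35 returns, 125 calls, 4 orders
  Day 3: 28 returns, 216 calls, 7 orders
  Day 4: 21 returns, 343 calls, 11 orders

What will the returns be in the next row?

14

For the returns, −7 each step: 42, 35, 28, 21 → 14.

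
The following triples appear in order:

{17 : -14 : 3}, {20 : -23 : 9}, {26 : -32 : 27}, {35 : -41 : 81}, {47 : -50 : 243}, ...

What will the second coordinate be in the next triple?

-59

First coordinate: differences are 3, 6, 9, … (increasing by 3 each time); 17, 20, 26, 35, 47 → 62.
Second coordinate: −9 each step; -14, -23, -32, -41, -50 → -59.
Third coordinate: ×3 each step; 3, 9, 27, 81, 243 → 729.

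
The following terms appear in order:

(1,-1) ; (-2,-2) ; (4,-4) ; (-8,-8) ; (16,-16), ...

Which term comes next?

(-32,-32)

First value: ×(-2) each step, so 1, -2, 4, -8, 16 → -32.
Second value: ×2 each step, so -1, -2, -4, -8, -16 → -32.
Putting it together: (-32,-32).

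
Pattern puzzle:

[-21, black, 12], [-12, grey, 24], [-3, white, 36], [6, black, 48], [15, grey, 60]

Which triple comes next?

[24, white, 72]

First slot: +9 each step, so -21, -12, -3, 6, 15 → 24.
Shade: black, grey, white, black, grey → white (repeats black → grey → white).
For the third slot, +12 each step: 12, 24, 36, 48, 60 → 72.
So the next triple is [24, white, 72].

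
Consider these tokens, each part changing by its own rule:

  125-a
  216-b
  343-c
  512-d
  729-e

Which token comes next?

First component: perfect cubes: 5³, 6³, 7³, …; 125, 216, 343, 512, 729 → 1000.
Letter goes a, b, c, d, e → f (letters move forward 1 place in the alphabet).
Putting it together: 1000-f.

1000-f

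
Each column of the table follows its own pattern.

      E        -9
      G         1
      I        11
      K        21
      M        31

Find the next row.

O  41

Letter: E, G, I, K, M → O (letters move forward 2 places in the alphabet).
For the second component, +10 each step: -9, 1, 11, 21, 31 → 41.
Putting it together: O  41.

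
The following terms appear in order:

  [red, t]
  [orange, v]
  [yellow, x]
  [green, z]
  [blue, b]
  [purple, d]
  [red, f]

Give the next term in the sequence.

[orange, h]

Colour: red, orange, yellow, green, blue, purple, red → orange (repeats red → orange → yellow → green → blue → purple).
Letter: letters move forward 2 places in the alphabet, wrapping Z→A; t, v, x, z, b, d, f → h.
Combining the parts gives [orange, h].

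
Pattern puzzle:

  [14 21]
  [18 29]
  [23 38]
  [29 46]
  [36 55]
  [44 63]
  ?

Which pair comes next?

[53 72]

First value goes 14, 18, 23, 29, 36, 44 → 53 (differences are 4, 5, 6, … (increasing by 1 each time)).
Second value — alternating steps +8, +9, +8, +9, …: 21, 29, 38, 46, 55, 63 → 72.
Combining the parts gives [53 72].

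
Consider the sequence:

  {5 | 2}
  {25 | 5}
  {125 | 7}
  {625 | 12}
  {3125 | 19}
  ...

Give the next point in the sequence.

{15625 | 31}

First entry: ×5 each step; 5, 25, 125, 625, 3125 → 15625.
Second entry: each term is the sum of the two before it, so 2, 5, 7, 12, 19 → 31.
Putting it together: {15625 | 31}.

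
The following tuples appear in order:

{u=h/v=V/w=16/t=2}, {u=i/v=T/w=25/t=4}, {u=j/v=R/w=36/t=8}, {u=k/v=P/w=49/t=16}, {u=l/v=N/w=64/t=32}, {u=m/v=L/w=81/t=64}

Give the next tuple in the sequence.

{u=n/v=J/w=100/t=128}

U — letters move forward 1 place in the alphabet: h, i, j, k, l, m → n.
V goes V, T, R, P, N, L → J (letters move back 2 places in the alphabet).
W: perfect squares: 4², 5², 6², …, so 16, 25, 36, 49, 64, 81 → 100.
T: ×2 each step; 2, 4, 8, 16, 32, 64 → 128.
So the next tuple is {u=n/v=J/w=100/t=128}.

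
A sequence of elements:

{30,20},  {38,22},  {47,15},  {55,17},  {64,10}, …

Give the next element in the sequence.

First entry: alternating steps +8, +9, +8, +9, …; 30, 38, 47, 55, 64 → 72.
Second entry: alternating steps +2, −7, +2, −7, …, so 20, 22, 15, 17, 10 → 12.
Combining the parts gives {72,12}.

{72,12}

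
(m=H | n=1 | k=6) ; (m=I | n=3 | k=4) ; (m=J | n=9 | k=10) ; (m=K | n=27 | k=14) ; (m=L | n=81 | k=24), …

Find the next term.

For the m, letters move forward 1 place in the alphabet: H, I, J, K, L → M.
N: 1, 3, 9, 27, 81 → 243 (×3 each step).
K: each term is the sum of the two before it; 6, 4, 10, 14, 24 → 38.
Combining the parts gives (m=M | n=243 | k=38).

(m=M | n=243 | k=38)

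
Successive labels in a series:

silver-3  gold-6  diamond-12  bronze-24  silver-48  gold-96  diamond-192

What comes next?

Rank: repeats silver → gold → diamond → bronze, so silver, gold, diamond, bronze, silver, gold, diamond → bronze.
Second component goes 3, 6, 12, 24, 48, 96, 192 → 384 (×2 each step).
Combining the parts gives bronze-384.

bronze-384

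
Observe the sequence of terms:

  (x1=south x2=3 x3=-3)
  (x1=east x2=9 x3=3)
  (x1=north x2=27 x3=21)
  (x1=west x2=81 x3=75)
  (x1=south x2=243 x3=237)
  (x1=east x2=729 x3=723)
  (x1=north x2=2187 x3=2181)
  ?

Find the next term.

(x1=west x2=6561 x3=6555)

X1: repeats south → east → north → west; south, east, north, west, south, east, north → west.
For the x2, ×3 each step: 3, 9, 27, 81, 243, 729, 2187 → 6561.
X3 — always 6 less than the x2: -3, 3, 21, 75, 237, 723, 2181 → 6555.
Combining the parts gives (x1=west x2=6561 x3=6555).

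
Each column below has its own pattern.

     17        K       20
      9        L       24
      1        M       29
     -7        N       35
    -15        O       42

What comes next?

-23  P  50

For the first component, −8 each step: 17, 9, 1, -7, -15 → -23.
Letter goes K, L, M, N, O → P (letters move forward 1 place in the alphabet).
Third component goes 20, 24, 29, 35, 42 → 50 (differences are 4, 5, 6, … (increasing by 1 each time)).
Putting it together: -23  P  50.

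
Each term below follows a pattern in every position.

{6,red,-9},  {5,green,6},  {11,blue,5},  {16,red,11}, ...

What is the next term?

First part: 6, 5, 11, 16 → 27 (each term is the sum of the two before it).
For the colour, repeats red → green → blue: red, green, blue, red → green.
Third part: always the previous value of the first part, so -9, 6, 5, 11 → 16.
Putting it together: {27,green,16}.

{27,green,16}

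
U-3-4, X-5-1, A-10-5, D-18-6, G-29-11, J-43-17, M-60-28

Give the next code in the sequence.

P-80-45

Letter: U, X, A, D, G, J, M → P (letters move forward 3 places in the alphabet, wrapping Z→A).
Second component: differences are 2, 5, 8, … (increasing by 3 each time); 3, 5, 10, 18, 29, 43, 60 → 80.
Third component: each term is the sum of the two before it; 4, 1, 5, 6, 11, 17, 28 → 45.
So the next code is P-80-45.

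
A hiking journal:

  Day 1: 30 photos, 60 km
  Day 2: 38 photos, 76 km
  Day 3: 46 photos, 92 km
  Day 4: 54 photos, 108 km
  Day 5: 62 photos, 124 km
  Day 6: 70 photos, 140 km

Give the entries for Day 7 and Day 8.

78 photos, 156 km; 86 photos, 172 km

Photos: 30, 38, 46, 54, 62, 70 → 78 → 86 (+8 each step).
Km: 60, 76, 92, 108, 124, 140 → 156 → 172 (always 2 × the photos).
Putting the parts together: 78 photos, 156 km and then 86 photos, 172 km.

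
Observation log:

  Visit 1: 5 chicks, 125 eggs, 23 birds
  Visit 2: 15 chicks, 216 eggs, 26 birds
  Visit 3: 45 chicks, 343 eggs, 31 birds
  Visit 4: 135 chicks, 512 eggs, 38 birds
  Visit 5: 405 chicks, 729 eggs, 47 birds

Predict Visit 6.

1215 chicks, 1000 eggs, 58 birds

For the chicks, ×3 each step: 5, 15, 45, 135, 405 → 1215.
Eggs: perfect cubes: 5³, 6³, 7³, …, so 125, 216, 343, 512, 729 → 1000.
Birds: 23, 26, 31, 38, 47 → 58 (differences are 3, 5, 7, … (increasing by 2 each time)).
Combining the parts gives 1215 chicks, 1000 eggs, 58 birds.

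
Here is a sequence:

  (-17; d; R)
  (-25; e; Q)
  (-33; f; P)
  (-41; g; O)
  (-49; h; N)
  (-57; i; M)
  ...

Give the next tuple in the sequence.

(-65; j; L)

First component: −8 each step, so -17, -25, -33, -41, -49, -57 → -65.
First letter — letters move forward 1 place in the alphabet: d, e, f, g, h, i → j.
Second letter goes R, Q, P, O, N, M → L (letters move back 1 place in the alphabet).
Putting it together: (-65; j; L).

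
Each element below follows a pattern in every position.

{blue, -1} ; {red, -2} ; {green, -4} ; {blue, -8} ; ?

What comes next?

Colour: repeats blue → red → green, so blue, red, green, blue → red.
Second part — ×2 each step: -1, -2, -4, -8 → -16.
Putting it together: {red, -16}.

{red, -16}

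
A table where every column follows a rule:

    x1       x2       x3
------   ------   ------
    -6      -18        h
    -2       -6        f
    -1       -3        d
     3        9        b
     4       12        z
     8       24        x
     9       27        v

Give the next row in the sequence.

13  39  t

Column x1: alternating steps +4, +1, +4, +1, …; -6, -2, -1, 3, 4, 8, 9 → 13.
For the column x2, always 3 × the column x1: -18, -6, -3, 9, 12, 24, 27 → 39.
Column x3: letters move back 2 places in the alphabet, wrapping A→Z; h, f, d, b, z, x, v → t.
Combining the parts gives 13  39  t.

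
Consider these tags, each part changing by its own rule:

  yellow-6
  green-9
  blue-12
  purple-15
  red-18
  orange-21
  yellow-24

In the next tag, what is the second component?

27

Second component: 6, 9, 12, 15, 18, 21, 24 → 27 (+3 each step).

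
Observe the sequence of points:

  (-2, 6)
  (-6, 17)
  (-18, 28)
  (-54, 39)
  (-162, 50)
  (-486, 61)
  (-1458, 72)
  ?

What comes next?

(-4374, 83)

First slot: -2, -6, -18, -54, -162, -486, -1458 → -4374 (×3 each step).
Second slot: +11 each step; 6, 17, 28, 39, 50, 61, 72 → 83.
Combining the parts gives (-4374, 83).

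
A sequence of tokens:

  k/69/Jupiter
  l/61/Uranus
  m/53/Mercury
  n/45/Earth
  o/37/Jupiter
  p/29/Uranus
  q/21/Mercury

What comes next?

For the letter, letters move forward 1 place in the alphabet: k, l, m, n, o, p, q → r.
Second component: 69, 61, 53, 45, 37, 29, 21 → 13 (−8 each step).
Planet goes Jupiter, Uranus, Mercury, Earth, Jupiter, Uranus, Mercury → Earth (repeats Jupiter → Uranus → Mercury → Earth).
Putting it together: r/13/Earth.

r/13/Earth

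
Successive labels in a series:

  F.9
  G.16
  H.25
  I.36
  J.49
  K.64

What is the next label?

Letter: letters move forward 1 place in the alphabet, so F, G, H, I, J, K → L.
Second component: perfect squares: 3², 4², 5², …; 9, 16, 25, 36, 49, 64 → 81.
Combining the parts gives L.81.

L.81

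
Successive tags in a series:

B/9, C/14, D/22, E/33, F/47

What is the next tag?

G/64

Letter goes B, C, D, E, F → G (letters move forward 1 place in the alphabet).
For the second component, differences are 5, 8, 11, … (increasing by 3 each time): 9, 14, 22, 33, 47 → 64.
Combining the parts gives G/64.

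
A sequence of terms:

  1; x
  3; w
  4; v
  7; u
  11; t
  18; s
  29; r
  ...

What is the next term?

For the first component, each term is the sum of the two before it: 1, 3, 4, 7, 11, 18, 29 → 47.
Letter — letters move back 1 place in the alphabet: x, w, v, u, t, s, r → q.
Combining the parts gives 47; q.

47; q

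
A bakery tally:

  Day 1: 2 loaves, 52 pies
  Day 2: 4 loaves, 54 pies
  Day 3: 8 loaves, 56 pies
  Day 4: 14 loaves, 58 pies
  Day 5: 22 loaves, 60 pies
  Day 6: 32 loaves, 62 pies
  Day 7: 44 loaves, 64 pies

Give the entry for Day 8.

58 loaves, 66 pies

Loaves: differences are 2, 4, 6, … (increasing by 2 each time); 2, 4, 8, 14, 22, 32, 44 → 58.
Pies: +2 each step; 52, 54, 56, 58, 60, 62, 64 → 66.
Combining the parts gives 58 loaves, 66 pies.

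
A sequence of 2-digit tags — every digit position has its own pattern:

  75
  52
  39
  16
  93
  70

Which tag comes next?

57

First digit — −2 each step, mod 10: 7, 5, 3, 1, 9, 7 → 5.
Second digit goes 5, 2, 9, 6, 3, 0 → 7 (−3 each step, mod 10).
Combining the parts gives 57.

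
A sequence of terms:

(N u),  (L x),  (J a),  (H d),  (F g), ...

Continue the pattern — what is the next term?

(D j)

First letter: letters move back 2 places in the alphabet, so N, L, J, H, F → D.
Second letter: letters move forward 3 places in the alphabet, wrapping Z→A; u, x, a, d, g → j.
Combining the parts gives (D j).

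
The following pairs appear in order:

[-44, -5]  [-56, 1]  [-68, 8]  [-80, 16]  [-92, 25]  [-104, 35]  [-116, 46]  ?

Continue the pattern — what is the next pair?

First part — −12 each step: -44, -56, -68, -80, -92, -104, -116 → -128.
Second part: differences are 6, 7, 8, … (increasing by 1 each time); -5, 1, 8, 16, 25, 35, 46 → 58.
Putting it together: [-128, 58].

[-128, 58]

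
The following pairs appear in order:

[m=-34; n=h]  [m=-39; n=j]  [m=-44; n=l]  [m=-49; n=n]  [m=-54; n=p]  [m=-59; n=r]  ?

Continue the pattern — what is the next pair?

[m=-64; n=t]

M: −5 each step, so -34, -39, -44, -49, -54, -59 → -64.
For the n, letters move forward 2 places in the alphabet: h, j, l, n, p, r → t.
Combining the parts gives [m=-64; n=t].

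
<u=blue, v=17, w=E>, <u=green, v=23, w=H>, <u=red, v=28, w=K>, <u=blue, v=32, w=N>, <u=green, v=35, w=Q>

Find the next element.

For the u, repeats blue → green → red: blue, green, red, blue, green → red.
For the v, differences are 6, 5, 4, … (decreasing by 1 each time): 17, 23, 28, 32, 35 → 37.
For the w, letters move forward 3 places in the alphabet: E, H, K, N, Q → T.
Putting it together: <u=red, v=37, w=T>.

<u=red, v=37, w=T>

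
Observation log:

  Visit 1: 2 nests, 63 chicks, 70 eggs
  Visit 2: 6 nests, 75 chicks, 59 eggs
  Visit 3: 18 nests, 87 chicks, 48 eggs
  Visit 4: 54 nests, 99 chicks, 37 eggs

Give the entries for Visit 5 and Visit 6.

Nests — ×3 each step: 2, 6, 18, 54 → 162 → 486.
Chicks: +12 each step, so 63, 75, 87, 99 → 111 → 123.
Eggs goes 70, 59, 48, 37 → 26 → 15 (−11 each step).
So the next two lines are 162 nests, 111 chicks, 26 eggs and 486 nests, 123 chicks, 15 eggs.

162 nests, 111 chicks, 26 eggs; 486 nests, 123 chicks, 15 eggs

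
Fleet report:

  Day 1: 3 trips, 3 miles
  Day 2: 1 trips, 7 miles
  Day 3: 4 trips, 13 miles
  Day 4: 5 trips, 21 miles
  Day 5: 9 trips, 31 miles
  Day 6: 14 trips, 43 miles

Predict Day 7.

Trips: each term is the sum of the two before it, so 3, 1, 4, 5, 9, 14 → 23.
Miles — differences are 4, 6, 8, … (increasing by 2 each time): 3, 7, 13, 21, 31, 43 → 57.
Putting it together: 23 trips, 57 miles.

23 trips, 57 miles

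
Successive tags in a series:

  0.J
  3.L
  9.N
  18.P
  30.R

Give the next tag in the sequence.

First component: differences are 3, 6, 9, … (increasing by 3 each time), so 0, 3, 9, 18, 30 → 45.
Letter: letters move forward 2 places in the alphabet, so J, L, N, P, R → T.
Putting it together: 45.T.

45.T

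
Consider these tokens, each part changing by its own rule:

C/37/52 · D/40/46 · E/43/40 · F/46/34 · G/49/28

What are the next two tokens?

H/52/22 then I/55/16

For the letter, letters move forward 1 place in the alphabet: C, D, E, F, G → H → I.
Second component: 37, 40, 43, 46, 49 → 52 → 55 (+3 each step).
Third component goes 52, 46, 40, 34, 28 → 22 → 16 (−6 each step).
So the next two tokens are H/52/22 and I/55/16.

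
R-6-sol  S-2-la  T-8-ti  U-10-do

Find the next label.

Letter: R, S, T, U → V (letters move forward 1 place in the alphabet).
For the second component, each term is the sum of the two before it: 6, 2, 8, 10 → 18.
For the note, runs through the solfège scale do→ti: sol, la, ti, do → re.
Putting it together: V-18-re.

V-18-re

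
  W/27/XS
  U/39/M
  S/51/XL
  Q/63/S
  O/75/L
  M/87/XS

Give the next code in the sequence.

K/99/M

Letter: letters move back 2 places in the alphabet, so W, U, S, Q, O, M → K.
Second component: +12 each step; 27, 39, 51, 63, 75, 87 → 99.
Size goes XS, M, XL, S, L, XS → M (repeats XS → M → XL → S → L).
Combining the parts gives K/99/M.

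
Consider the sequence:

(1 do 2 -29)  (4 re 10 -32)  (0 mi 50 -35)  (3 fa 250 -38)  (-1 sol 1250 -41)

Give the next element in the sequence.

First component: alternating steps +3, −4, +3, −4, …, so 1, 4, 0, 3, -1 → 2.
Note: runs through the solfège scale do→ti, so do, re, mi, fa, sol → la.
Third component: ×5 each step; 2, 10, 50, 250, 1250 → 6250.
Fourth component goes -29, -32, -35, -38, -41 → -44 (−3 each step).
Putting it together: (2 la 6250 -44).

(2 la 6250 -44)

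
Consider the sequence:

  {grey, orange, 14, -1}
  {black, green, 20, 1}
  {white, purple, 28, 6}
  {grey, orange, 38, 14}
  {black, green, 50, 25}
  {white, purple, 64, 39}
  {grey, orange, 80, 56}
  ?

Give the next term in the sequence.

{black, green, 98, 76}

Shade: grey, black, white, grey, black, white, grey → black (repeats grey → black → white).
For the colour, repeats orange → green → purple: orange, green, purple, orange, green, purple, orange → green.
Third part: differences are 6, 8, 10, … (increasing by 2 each time); 14, 20, 28, 38, 50, 64, 80 → 98.
For the fourth part, differences are 2, 5, 8, … (increasing by 3 each time): -1, 1, 6, 14, 25, 39, 56 → 76.
So the next term is {black, green, 98, 76}.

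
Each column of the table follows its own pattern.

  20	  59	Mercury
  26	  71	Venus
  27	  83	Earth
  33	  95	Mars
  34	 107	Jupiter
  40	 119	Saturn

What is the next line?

41  131  Uranus

First component: alternating steps +6, +1, +6, +1, …, so 20, 26, 27, 33, 34, 40 → 41.
Second component: 59, 71, 83, 95, 107, 119 → 131 (+12 each step).
Planet goes Mercury, Venus, Earth, Mars, Jupiter, Saturn → Uranus (runs through the planets Mercury→Neptune).
Combining the parts gives 41  131  Uranus.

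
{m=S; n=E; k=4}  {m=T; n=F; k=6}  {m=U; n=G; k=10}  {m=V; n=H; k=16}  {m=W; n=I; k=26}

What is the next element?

M — letters move forward 1 place in the alphabet: S, T, U, V, W → X.
For the n, letters move forward 1 place in the alphabet: E, F, G, H, I → J.
K goes 4, 6, 10, 16, 26 → 42 (each term is the sum of the two before it).
So the next element is {m=X; n=J; k=42}.

{m=X; n=J; k=42}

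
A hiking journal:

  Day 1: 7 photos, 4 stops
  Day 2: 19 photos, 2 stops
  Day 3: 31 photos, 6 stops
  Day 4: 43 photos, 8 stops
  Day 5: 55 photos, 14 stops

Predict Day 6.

67 photos, 22 stops

Photos: 7, 19, 31, 43, 55 → 67 (+12 each step).
For the stops, each term is the sum of the two before it: 4, 2, 6, 8, 14 → 22.
So the next record is 67 photos, 22 stops.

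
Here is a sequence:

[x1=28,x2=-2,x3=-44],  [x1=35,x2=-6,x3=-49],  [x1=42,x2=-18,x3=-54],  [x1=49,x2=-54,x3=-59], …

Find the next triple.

[x1=56,x2=-162,x3=-64]

For the x1, +7 each step: 28, 35, 42, 49 → 56.
X2: -2, -6, -18, -54 → -162 (×3 each step).
X3: −5 each step, so -44, -49, -54, -59 → -64.
Combining the parts gives [x1=56,x2=-162,x3=-64].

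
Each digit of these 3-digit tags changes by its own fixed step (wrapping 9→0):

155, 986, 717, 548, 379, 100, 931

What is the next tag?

762

First digit — −2 each step, mod 10: 1, 9, 7, 5, 3, 1, 9 → 7.
For the second digit, +3 each step, mod 10: 5, 8, 1, 4, 7, 0, 3 → 6.
Third digit — +1 each step, mod 10: 5, 6, 7, 8, 9, 0, 1 → 2.
Putting it together: 762.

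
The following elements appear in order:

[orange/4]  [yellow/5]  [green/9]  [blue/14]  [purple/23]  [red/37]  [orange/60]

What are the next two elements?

[yellow/97], [green/157]

For the colour, repeats orange → yellow → green → blue → purple → red: orange, yellow, green, blue, purple, red, orange → yellow → green.
Second part — each term is the sum of the two before it: 4, 5, 9, 14, 23, 37, 60 → 97 → 157.
So the next two elements are [yellow/97] and [green/157].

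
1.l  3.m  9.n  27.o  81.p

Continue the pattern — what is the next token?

First component: 1, 3, 9, 27, 81 → 243 (×3 each step).
For the letter, letters move forward 1 place in the alphabet: l, m, n, o, p → q.
So the next token is 243.q.

243.q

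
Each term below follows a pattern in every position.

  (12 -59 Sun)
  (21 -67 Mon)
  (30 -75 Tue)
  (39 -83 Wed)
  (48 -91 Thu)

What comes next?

(57 -99 Fri)

First value goes 12, 21, 30, 39, 48 → 57 (+9 each step).
Second value: -59, -67, -75, -83, -91 → -99 (−8 each step).
Day: runs through the weekdays Mon→Sun; Sun, Mon, Tue, Wed, Thu → Fri.
So the next term is (57 -99 Fri).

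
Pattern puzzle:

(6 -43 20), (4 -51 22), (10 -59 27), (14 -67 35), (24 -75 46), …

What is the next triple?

First component: 6, 4, 10, 14, 24 → 38 (each term is the sum of the two before it).
Second component: -43, -51, -59, -67, -75 → -83 (−8 each step).
For the third component, differences are 2, 5, 8, … (increasing by 3 each time): 20, 22, 27, 35, 46 → 60.
So the next triple is (38 -83 60).

(38 -83 60)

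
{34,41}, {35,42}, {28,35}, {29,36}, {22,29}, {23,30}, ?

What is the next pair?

First slot goes 34, 35, 28, 29, 22, 23 → 16 (alternating steps +1, −7, +1, −7, …).
Second slot — always 7 more than the first slot: 41, 42, 35, 36, 29, 30 → 23.
Combining the parts gives {16,23}.

{16,23}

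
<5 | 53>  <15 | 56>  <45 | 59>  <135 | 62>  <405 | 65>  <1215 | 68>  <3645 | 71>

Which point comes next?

First entry goes 5, 15, 45, 135, 405, 1215, 3645 → 10935 (×3 each step).
Second entry: +3 each step; 53, 56, 59, 62, 65, 68, 71 → 74.
Combining the parts gives <10935 | 74>.

<10935 | 74>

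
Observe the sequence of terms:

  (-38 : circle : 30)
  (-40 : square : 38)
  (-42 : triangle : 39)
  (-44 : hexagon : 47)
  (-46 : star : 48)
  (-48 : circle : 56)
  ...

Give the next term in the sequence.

(-50 : square : 57)

First value — −2 each step: -38, -40, -42, -44, -46, -48 → -50.
Shape: circle, square, triangle, hexagon, star, circle → square (repeats circle → square → triangle → hexagon → star).
Third value — alternating steps +8, +1, +8, +1, …: 30, 38, 39, 47, 48, 56 → 57.
Putting it together: (-50 : square : 57).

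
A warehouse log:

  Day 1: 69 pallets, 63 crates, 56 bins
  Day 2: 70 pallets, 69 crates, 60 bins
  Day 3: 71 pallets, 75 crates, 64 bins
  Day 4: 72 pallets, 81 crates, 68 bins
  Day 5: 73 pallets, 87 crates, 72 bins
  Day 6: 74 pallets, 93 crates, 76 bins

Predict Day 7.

75 pallets, 99 crates, 80 bins

Pallets goes 69, 70, 71, 72, 73, 74 → 75 (+1 each step).
Crates — +6 each step: 63, 69, 75, 81, 87, 93 → 99.
Bins goes 56, 60, 64, 68, 72, 76 → 80 (+4 each step).
So the next line is 75 pallets, 99 crates, 80 bins.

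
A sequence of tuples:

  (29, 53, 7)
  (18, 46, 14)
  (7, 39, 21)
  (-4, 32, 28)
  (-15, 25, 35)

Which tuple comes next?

(-26, 18, 42)

For the first part, −11 each step: 29, 18, 7, -4, -15 → -26.
Second part goes 53, 46, 39, 32, 25 → 18 (−7 each step).
Third part: 7, 14, 21, 28, 35 → 42 (together with the second part always sums to 60).
So the next tuple is (-26, 18, 42).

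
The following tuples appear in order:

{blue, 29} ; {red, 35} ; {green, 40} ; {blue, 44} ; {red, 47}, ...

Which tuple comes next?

Colour — repeats blue → red → green: blue, red, green, blue, red → green.
For the second coordinate, differences are 6, 5, 4, … (decreasing by 1 each time): 29, 35, 40, 44, 47 → 49.
Putting it together: {green, 49}.

{green, 49}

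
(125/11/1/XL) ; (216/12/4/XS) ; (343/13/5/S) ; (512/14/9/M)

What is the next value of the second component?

First component: perfect cubes: 5³, 6³, 7³, …, so 125, 216, 343, 512 → 729.
Second component: +1 each step; 11, 12, 13, 14 → 15.
Third component: 1, 4, 5, 9 → 14 (each term is the sum of the two before it).
Size: XL, XS, S, M → L (runs through clothing sizes XS→XL).

15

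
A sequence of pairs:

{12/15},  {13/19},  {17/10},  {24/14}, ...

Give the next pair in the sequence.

First entry: 12, 13, 17, 24 → 34 (differences are 1, 4, 7, … (increasing by 3 each time)).
Second entry: alternating steps +4, −9, +4, −9, …, so 15, 19, 10, 14 → 5.
Putting it together: {34/5}.

{34/5}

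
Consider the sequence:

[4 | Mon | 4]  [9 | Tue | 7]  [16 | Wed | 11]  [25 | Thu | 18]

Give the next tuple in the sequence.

[36 | Fri | 29]

First slot: perfect squares: 2², 3², 4², …, so 4, 9, 16, 25 → 36.
Day goes Mon, Tue, Wed, Thu → Fri (runs through the weekdays Mon→Sun).
Third slot: 4, 7, 11, 18 → 29 (each term is the sum of the two before it).
So the next tuple is [36 | Fri | 29].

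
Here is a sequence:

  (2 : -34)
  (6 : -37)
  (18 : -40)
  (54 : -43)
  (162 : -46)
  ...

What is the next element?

First value: 2, 6, 18, 54, 162 → 486 (×3 each step).
Second value: −3 each step, so -34, -37, -40, -43, -46 → -49.
So the next element is (486 : -49).

(486 : -49)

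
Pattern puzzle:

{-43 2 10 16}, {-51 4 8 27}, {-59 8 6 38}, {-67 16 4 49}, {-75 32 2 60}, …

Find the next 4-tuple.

{-83 64 0 71}

First component goes -43, -51, -59, -67, -75 → -83 (−8 each step).
For the second component, ×2 each step: 2, 4, 8, 16, 32 → 64.
Third component goes 10, 8, 6, 4, 2 → 0 (−2 each step).
Fourth component — +11 each step: 16, 27, 38, 49, 60 → 71.
Combining the parts gives {-83 64 0 71}.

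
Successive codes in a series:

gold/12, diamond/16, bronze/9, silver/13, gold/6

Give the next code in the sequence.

Rank: repeats gold → diamond → bronze → silver; gold, diamond, bronze, silver, gold → diamond.
Second component goes 12, 16, 9, 13, 6 → 10 (alternating steps +4, −7, +4, −7, …).
Combining the parts gives diamond/10.

diamond/10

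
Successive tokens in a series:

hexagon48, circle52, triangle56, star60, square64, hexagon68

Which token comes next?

circle72

Shape: repeats hexagon → circle → triangle → star → square; hexagon, circle, triangle, star, square, hexagon → circle.
For the second component, +4 each step: 48, 52, 56, 60, 64, 68 → 72.
Putting it together: circle72.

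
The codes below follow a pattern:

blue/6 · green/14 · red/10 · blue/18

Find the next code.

Colour — repeats blue → green → red: blue, green, red, blue → green.
Second component — alternating steps +8, −4, +8, −4, …: 6, 14, 10, 18 → 14.
Putting it together: green/14.

green/14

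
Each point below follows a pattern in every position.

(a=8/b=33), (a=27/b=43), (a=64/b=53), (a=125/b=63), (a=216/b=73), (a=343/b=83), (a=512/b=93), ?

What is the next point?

A — perfect cubes: 2³, 3³, 4³, …: 8, 27, 64, 125, 216, 343, 512 → 729.
For the b, +10 each step: 33, 43, 53, 63, 73, 83, 93 → 103.
Combining the parts gives (a=729/b=103).

(a=729/b=103)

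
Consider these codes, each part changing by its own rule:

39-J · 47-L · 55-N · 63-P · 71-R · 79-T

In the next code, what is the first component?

87

First component: +8 each step, so 39, 47, 55, 63, 71, 79 → 87.
Letter — letters move forward 2 places in the alphabet: J, L, N, P, R, T → V.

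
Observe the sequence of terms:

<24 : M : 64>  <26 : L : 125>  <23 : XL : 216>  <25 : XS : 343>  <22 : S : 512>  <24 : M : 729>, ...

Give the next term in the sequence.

First component: 24, 26, 23, 25, 22, 24 → 21 (alternating steps +2, −3, +2, −3, …).
Size: M, L, XL, XS, S, M → L (repeats M → L → XL → XS → S).
For the third component, perfect cubes: 4³, 5³, 6³, …: 64, 125, 216, 343, 512, 729 → 1000.
Putting it together: <21 : L : 1000>.

<21 : L : 1000>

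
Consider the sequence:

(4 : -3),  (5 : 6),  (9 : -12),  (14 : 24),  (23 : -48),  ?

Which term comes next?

(37 : 96)

First component: each term is the sum of the two before it, so 4, 5, 9, 14, 23 → 37.
Second component — ×(-2) each step: -3, 6, -12, 24, -48 → 96.
Combining the parts gives (37 : 96).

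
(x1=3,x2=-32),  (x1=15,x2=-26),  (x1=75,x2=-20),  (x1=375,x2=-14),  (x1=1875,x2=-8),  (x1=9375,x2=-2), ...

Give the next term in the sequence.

X1 — ×5 each step: 3, 15, 75, 375, 1875, 9375 → 46875.
X2: +6 each step; -32, -26, -20, -14, -8, -2 → 4.
Combining the parts gives (x1=46875,x2=4).

(x1=46875,x2=4)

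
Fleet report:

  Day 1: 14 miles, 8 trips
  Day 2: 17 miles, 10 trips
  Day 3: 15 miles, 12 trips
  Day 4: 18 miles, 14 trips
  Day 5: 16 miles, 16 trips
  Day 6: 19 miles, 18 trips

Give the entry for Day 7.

17 miles, 20 trips

For the miles, alternating steps +3, −2, +3, −2, …: 14, 17, 15, 18, 16, 19 → 17.
For the trips, +2 each step: 8, 10, 12, 14, 16, 18 → 20.
Putting it together: 17 miles, 20 trips.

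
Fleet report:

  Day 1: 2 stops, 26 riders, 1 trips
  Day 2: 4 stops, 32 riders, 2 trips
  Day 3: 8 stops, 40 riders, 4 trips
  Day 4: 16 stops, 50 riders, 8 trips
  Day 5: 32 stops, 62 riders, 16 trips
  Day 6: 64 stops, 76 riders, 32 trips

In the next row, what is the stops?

128

For the stops, ×2 each step: 2, 4, 8, 16, 32, 64 → 128.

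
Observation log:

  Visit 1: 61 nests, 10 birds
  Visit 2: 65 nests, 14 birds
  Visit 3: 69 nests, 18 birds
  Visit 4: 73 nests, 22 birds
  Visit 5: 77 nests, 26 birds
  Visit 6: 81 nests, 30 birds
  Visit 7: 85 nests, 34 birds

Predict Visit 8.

Nests: +4 each step; 61, 65, 69, 73, 77, 81, 85 → 89.
Birds — +4 each step: 10, 14, 18, 22, 26, 30, 34 → 38.
Combining the parts gives 89 nests, 38 birds.

89 nests, 38 birds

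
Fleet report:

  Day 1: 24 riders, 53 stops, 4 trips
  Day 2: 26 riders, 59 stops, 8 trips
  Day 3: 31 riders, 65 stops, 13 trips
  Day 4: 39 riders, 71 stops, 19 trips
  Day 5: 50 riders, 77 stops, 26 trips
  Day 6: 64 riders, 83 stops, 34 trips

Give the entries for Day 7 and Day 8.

Riders: 24, 26, 31, 39, 50, 64 → 81 → 101 (differences are 2, 5, 8, … (increasing by 3 each time)).
Stops: +6 each step, so 53, 59, 65, 71, 77, 83 → 89 → 95.
Trips: differences are 4, 5, 6, … (increasing by 1 each time); 4, 8, 13, 19, 26, 34 → 43 → 53.
Putting the parts together: 81 riders, 89 stops, 43 trips and then 101 riders, 95 stops, 53 trips.

81 riders, 89 stops, 43 trips; 101 riders, 95 stops, 53 trips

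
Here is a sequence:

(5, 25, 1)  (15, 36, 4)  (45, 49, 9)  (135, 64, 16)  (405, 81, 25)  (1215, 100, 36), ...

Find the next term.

First entry: ×3 each step, so 5, 15, 45, 135, 405, 1215 → 3645.
Second entry goes 25, 36, 49, 64, 81, 100 → 121 (perfect squares: 5², 6², 7², …).
Third entry — perfect squares: 1², 2², 3², …: 1, 4, 9, 16, 25, 36 → 49.
Combining the parts gives (3645, 121, 49).

(3645, 121, 49)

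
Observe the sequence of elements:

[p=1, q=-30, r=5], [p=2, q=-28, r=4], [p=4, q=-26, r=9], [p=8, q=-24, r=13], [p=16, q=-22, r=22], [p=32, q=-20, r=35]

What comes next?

P — ×2 each step: 1, 2, 4, 8, 16, 32 → 64.
Q: +2 each step; -30, -28, -26, -24, -22, -20 → -18.
R: 5, 4, 9, 13, 22, 35 → 57 (each term is the sum of the two before it).
Putting it together: [p=64, q=-18, r=57].

[p=64, q=-18, r=57]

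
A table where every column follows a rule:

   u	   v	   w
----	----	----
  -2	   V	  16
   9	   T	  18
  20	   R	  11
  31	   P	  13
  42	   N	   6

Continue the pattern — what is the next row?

53  L  8

Column u: +11 each step, so -2, 9, 20, 31, 42 → 53.
Column v goes V, T, R, P, N → L (letters move back 2 places in the alphabet).
Column w — alternating steps +2, −7, +2, −7, …: 16, 18, 11, 13, 6 → 8.
So the next row is 53  L  8.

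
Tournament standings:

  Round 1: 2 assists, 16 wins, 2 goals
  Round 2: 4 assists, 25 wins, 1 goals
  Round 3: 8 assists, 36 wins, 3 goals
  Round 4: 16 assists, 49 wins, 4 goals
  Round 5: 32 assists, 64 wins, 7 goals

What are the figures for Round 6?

64 assists, 81 wins, 11 goals

Assists: 2, 4, 8, 16, 32 → 64 (×2 each step).
Wins — perfect squares: 4², 5², 6², …: 16, 25, 36, 49, 64 → 81.
Goals: each term is the sum of the two before it; 2, 1, 3, 4, 7 → 11.
Putting it together: 64 assists, 81 wins, 11 goals.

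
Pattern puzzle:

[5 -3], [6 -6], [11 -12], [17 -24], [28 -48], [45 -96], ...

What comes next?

[73 -192]

First coordinate: 5, 6, 11, 17, 28, 45 → 73 (each term is the sum of the two before it).
Second coordinate: ×2 each step, so -3, -6, -12, -24, -48, -96 → -192.
So the next term is [73 -192].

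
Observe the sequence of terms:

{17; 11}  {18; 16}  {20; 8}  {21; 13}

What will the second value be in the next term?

Second value goes 11, 16, 8, 13 → 5 (alternating steps +5, −8, +5, −8, …).

5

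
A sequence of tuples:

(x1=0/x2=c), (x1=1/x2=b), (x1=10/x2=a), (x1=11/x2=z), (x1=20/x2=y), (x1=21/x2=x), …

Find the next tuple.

(x1=30/x2=w)

X1 — alternating steps +1, +9, +1, +9, …: 0, 1, 10, 11, 20, 21 → 30.
X2: letters move back 1 place in the alphabet, wrapping A→Z; c, b, a, z, y, x → w.
Combining the parts gives (x1=30/x2=w).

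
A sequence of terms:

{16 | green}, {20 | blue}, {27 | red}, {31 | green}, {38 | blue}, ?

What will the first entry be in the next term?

42

First entry — alternating steps +4, +7, +4, +7, …: 16, 20, 27, 31, 38 → 42.
Colour: green, blue, red, green, blue → red (repeats green → blue → red).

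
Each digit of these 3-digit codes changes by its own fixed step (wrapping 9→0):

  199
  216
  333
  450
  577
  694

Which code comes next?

For the first digit, +1 each step, mod 10: 1, 2, 3, 4, 5, 6 → 7.
Second digit — +2 each step, mod 10: 9, 1, 3, 5, 7, 9 → 1.
Third digit: 9, 6, 3, 0, 7, 4 → 1 (−3 each step, mod 10).
Combining the parts gives 711.

711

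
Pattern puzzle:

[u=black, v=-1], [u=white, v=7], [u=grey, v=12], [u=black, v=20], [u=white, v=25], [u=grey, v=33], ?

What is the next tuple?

[u=black, v=38]

U: black, white, grey, black, white, grey → black (repeats black → white → grey).
V: alternating steps +8, +5, +8, +5, …; -1, 7, 12, 20, 25, 33 → 38.
Combining the parts gives [u=black, v=38].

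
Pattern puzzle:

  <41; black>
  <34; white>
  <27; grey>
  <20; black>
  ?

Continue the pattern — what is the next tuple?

First entry goes 41, 34, 27, 20 → 13 (−7 each step).
For the shade, repeats black → white → grey: black, white, grey, black → white.
So the next tuple is <13; white>.

<13; white>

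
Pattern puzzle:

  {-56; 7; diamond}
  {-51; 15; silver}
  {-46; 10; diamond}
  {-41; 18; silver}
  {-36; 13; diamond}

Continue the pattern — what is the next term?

First component goes -56, -51, -46, -41, -36 → -31 (+5 each step).
Second component: alternating steps +8, −5, +8, −5, …, so 7, 15, 10, 18, 13 → 21.
Rank: alternates diamond ↔ silver, so diamond, silver, diamond, silver, diamond → silver.
So the next term is {-31; 21; silver}.

{-31; 21; silver}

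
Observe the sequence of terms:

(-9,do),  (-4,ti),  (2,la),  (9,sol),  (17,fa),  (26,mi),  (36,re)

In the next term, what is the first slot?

First slot — differences are 5, 6, 7, … (increasing by 1 each time): -9, -4, 2, 9, 17, 26, 36 → 47.
Note: runs backward through the solfège scale do→ti; do, ti, la, sol, fa, mi, re → do.

47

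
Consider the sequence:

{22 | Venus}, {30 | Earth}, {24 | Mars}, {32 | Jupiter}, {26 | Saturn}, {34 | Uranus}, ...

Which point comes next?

{28 | Neptune}

First entry: alternating steps +8, −6, +8, −6, …, so 22, 30, 24, 32, 26, 34 → 28.
For the planet, runs through the planets Mercury→Neptune: Venus, Earth, Mars, Jupiter, Saturn, Uranus → Neptune.
Combining the parts gives {28 | Neptune}.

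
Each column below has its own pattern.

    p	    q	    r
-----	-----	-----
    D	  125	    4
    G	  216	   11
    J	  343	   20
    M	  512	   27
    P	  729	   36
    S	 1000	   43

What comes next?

Column p: letters move forward 3 places in the alphabet, so D, G, J, M, P, S → V.
Column q: perfect cubes: 5³, 6³, 7³, …; 125, 216, 343, 512, 729, 1000 → 1331.
Column r: alternating steps +7, +9, +7, +9, …, so 4, 11, 20, 27, 36, 43 → 52.
So the next row is V  1331  52.

V  1331  52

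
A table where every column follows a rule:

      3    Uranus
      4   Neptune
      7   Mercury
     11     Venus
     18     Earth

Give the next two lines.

First component goes 3, 4, 7, 11, 18 → 29 → 47 (each term is the sum of the two before it).
Planet: runs through the planets Mercury→Neptune; Uranus, Neptune, Mercury, Venus, Earth → Mars → Jupiter.
Putting the parts together: 29  Mars and then 47  Jupiter.

29  Mars; 47  Jupiter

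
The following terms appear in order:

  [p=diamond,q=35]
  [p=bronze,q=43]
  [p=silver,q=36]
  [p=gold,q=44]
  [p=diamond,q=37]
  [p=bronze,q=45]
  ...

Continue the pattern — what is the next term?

[p=silver,q=38]

P: repeats diamond → bronze → silver → gold, so diamond, bronze, silver, gold, diamond, bronze → silver.
Q: alternating steps +8, −7, +8, −7, …; 35, 43, 36, 44, 37, 45 → 38.
So the next term is [p=silver,q=38].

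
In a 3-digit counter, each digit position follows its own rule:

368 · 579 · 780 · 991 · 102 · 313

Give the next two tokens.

524, 735

For the first digit, +2 each step, mod 10: 3, 5, 7, 9, 1, 3 → 5 → 7.
Second digit — +1 each step, mod 10: 6, 7, 8, 9, 0, 1 → 2 → 3.
Third digit: +1 each step, mod 10; 8, 9, 0, 1, 2, 3 → 4 → 5.
Putting the parts together: 524 and then 735.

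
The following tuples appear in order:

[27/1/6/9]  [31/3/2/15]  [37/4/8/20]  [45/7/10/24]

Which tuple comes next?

First coordinate goes 27, 31, 37, 45 → 55 (differences are 4, 6, 8, … (increasing by 2 each time)).
Second coordinate: each term is the sum of the two before it; 1, 3, 4, 7 → 11.
Third coordinate: 6, 2, 8, 10 → 18 (each term is the sum of the two before it).
Fourth coordinate: differences are 6, 5, 4, … (decreasing by 1 each time); 9, 15, 20, 24 → 27.
Combining the parts gives [55/11/18/27].

[55/11/18/27]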